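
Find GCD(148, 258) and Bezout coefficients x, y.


Tabular extended Euclidean (each row: r = 148*s + 258*t):
r=148, s=1, t=0
r=258, s=0, t=1
q=0: r=148, s=1, t=0   [148*(1) + 258*(0) = 148]
q=1: r=110, s=-1, t=1   [148*(-1) + 258*(1) = 110]
q=1: r=38, s=2, t=-1   [148*(2) + 258*(-1) = 38]
q=2: r=34, s=-5, t=3   [148*(-5) + 258*(3) = 34]
q=1: r=4, s=7, t=-4   [148*(7) + 258*(-4) = 4]
q=8: r=2, s=-61, t=35   [148*(-61) + 258*(35) = 2]
q=2: r=0, s=129, t=-74   [148*(129) + 258*(-74) = 0]
GCD = 2; from the row with r=2: x=-61, y=35
Check: 148*(-61) + 258*(35) = -9028 + 9030 = 2

GCD = 2, x = -61, y = 35


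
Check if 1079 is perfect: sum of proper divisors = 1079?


Proper divisors of 1079: 1, 13, 83
Sum = 1 + 13 + 83 = 97

No, 1079 is not perfect (97 ≠ 1079)


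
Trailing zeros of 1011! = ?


floor(1011/5) = 202
floor(1011/25) = 40
floor(1011/125) = 8
floor(1011/625) = 1
Total = 251

251 trailing zeros


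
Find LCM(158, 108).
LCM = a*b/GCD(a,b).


GCD(158, 108) = 2
LCM = 158*108/2 = 17064/2 = 8532

LCM = 8532


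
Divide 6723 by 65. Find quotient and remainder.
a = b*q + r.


6723 = 65 * 103 + 28
Check: 6695 + 28 = 6723

q = 103, r = 28


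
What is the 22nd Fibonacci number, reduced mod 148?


F(k) mod 148 for k=1..22:
1, 1, 2, 3, 5, 8, 13, 21, 34, 55, 89, 144, 85, 81, 18, 99, 117, 68, 37, 105, 142, 99
F(22) mod 148 = 99


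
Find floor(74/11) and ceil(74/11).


74/11 = 6.7273
floor = 6
ceil = 7

floor = 6, ceil = 7


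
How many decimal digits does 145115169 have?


145115169 has 9 digits in base 10
floor(log10(145115169)) + 1 = floor(8.1617) + 1 = 9

9 digits (base 10)


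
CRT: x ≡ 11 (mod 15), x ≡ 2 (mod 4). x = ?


M = 15*4 = 60
M1 = M/15 = 4, M2 = M/4 = 15
M1^(-1) mod 15 = 4, M2^(-1) mod 4 = 3
x = 11*4*4 + 2*15*3 = 266
266 mod 60 = 26
Check: 26 mod 15 = 11 ✓, 26 mod 4 = 2 ✓

x ≡ 26 (mod 60)


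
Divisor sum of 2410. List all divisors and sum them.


Divisors of 2410: 1, 2, 5, 10, 241, 482, 1205, 2410
Sum = 1 + 2 + 5 + 10 + 241 + 482 + 1205 + 2410 = 4356

σ(2410) = 4356


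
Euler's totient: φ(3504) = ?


3504 = 2^4 × 3 × 73
Prime factors: 2, 3, 73
φ(3504) = 3504 × (1-1/2) × (1-1/3) × (1-1/73)
= 3504 × 1/2 × 2/3 × 72/73 = 1152

φ(3504) = 1152


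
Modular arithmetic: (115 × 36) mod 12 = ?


115 × 36 = 4140
4140 mod 12 = 0


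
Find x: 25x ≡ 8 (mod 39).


GCD(25, 39) = 1, unique solution
a^(-1) mod 39 = 25
x = 25 * 8 mod 39 = 5

x ≡ 5 (mod 39)


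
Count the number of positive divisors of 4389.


4389 = 3^1 × 7^1 × 11^1 × 19^1
d(4389) = (1+1) × (1+1) × (1+1) × (1+1) = 16

16 divisors


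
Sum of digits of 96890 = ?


9 + 6 + 8 + 9 + 0 = 32


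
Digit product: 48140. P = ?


4 × 8 × 1 × 4 × 0 = 0


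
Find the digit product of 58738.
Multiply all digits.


5 × 8 × 7 × 3 × 8 = 6720


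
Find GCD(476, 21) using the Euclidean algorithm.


476 = 22 * 21 + 14
21 = 1 * 14 + 7
14 = 2 * 7 + 0
GCD = 7


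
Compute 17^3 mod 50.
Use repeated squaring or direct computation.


17^1 mod 50 = 17
17^2 mod 50 = 39
17^3 mod 50 = 13


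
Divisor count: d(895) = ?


895 = 5^1 × 179^1
d(895) = (1+1) × (1+1) = 4

4 divisors


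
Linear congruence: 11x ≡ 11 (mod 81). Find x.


GCD(11, 81) = 1, unique solution
a^(-1) mod 81 = 59
x = 59 * 11 mod 81 = 1

x ≡ 1 (mod 81)


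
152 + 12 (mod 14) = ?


152 + 12 = 164
164 mod 14 = 10


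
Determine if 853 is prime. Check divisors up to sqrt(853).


Check divisors up to sqrt(853) = 29.2062
No divisors found.
853 is prime.

Yes, 853 is prime


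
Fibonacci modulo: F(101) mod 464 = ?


F(k) mod 464 for k=1..101:
1, 1, 2, 3, 5, 8, 13, 21, 34, 55, 89, 144, 233, 377, 146, 59, 205, 264, 5, 269, 274, 79, 353, 432, 321, 289, 146, 435, 117, 88, 205, 293, 34, 327, 361, 224, 121, 345, 2, 347, 349, 232, 117, 349, 2, 351, 353, 240, 129, 369, 34, 403, 437, 376, 349, 261, 146, 407, 89, 32, 121, 153, 274, 427, 237, 200, 437, 173, 146, 319, 1, 320, 321, 177, 34, 211, 245, 456, 237, 229, 2, 231, 233, 0, 233, 233, 2, 235, 237, 8, 245, 253, 34, 287, 321, 144, 1, 145, 146, 291, 437
F(101) mod 464 = 437


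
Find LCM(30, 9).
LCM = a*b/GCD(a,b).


GCD(30, 9) = 3
LCM = 30*9/3 = 270/3 = 90

LCM = 90


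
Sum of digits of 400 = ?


4 + 0 + 0 = 4


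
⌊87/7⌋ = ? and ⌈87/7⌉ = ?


87/7 = 12.4286
floor = 12
ceil = 13

floor = 12, ceil = 13


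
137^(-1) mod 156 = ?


Use the extended Euclidean algorithm on (156, 137); each row r = 156*s + 137*t:
r=156, s=1, t=0
r=137, s=0, t=1
q=1: r=19, s=1, t=-1   [156*(1) + 137*(-1) = 19]
q=7: r=4, s=-7, t=8   [156*(-7) + 137*(8) = 4]
q=4: r=3, s=29, t=-33   [156*(29) + 137*(-33) = 3]
q=1: r=1, s=-36, t=41   [156*(-36) + 137*(41) = 1]
q=3: r=0, s=137, t=-156   [156*(137) + 137*(-156) = 0]
GCD = 1 with t = 41, so 137*(41) ≡ 1 (mod 156)
Inverse = 41 mod 156 = 41
Check: 137 * 41 = 5617 ≡ 1 (mod 156)

137^(-1) ≡ 41 (mod 156)


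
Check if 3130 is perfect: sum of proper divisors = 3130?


Proper divisors of 3130: 1, 2, 5, 10, 313, 626, 1565
Sum = 1 + 2 + 5 + 10 + 313 + 626 + 1565 = 2522

No, 3130 is not perfect (2522 ≠ 3130)


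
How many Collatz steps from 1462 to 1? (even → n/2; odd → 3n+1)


1462 → 731 → 2194 → 1097 → 3292 → 1646 → 823 → 2470 → 1235 → 3706 → 1853 → 5560 → 2780 → 1390 → 695 → 2086 → 1043 → 3130 → 1565 → 4696 → 2348 → 1174 → 587 → 1762 → 881 → 2644 → 1322 → 661 → 1984 → 992 → 496 → 248 → 124 → 62 → 31 → 94 → 47 → 142 → 71 → 214 → 107 → 322 → 161 → 484 → 242 → 121 → 364 → 182 → 91 → 274 → 137 → 412 → 206 → 103 → 310 → 155 → 466 → 233 → 700 → 350 → 175 → 526 → 263 → 790 → 395 → 1186 → 593 → 1780 → 890 → 445 → 1336 → 668 → 334 → 167 → 502 → 251 → 754 → 377 → 1132 → 566 → 283 → 850 → 425 → 1276 → 638 → 319 → 958 → 479 → 1438 → 719 → 2158 → 1079 → 3238 → 1619 → 4858 → 2429 → 7288 → 3644 → 1822 → 911 → 2734 → 1367 → 4102 → 2051 → 6154 → 3077 → 9232 → 4616 → 2308 → 1154 → 577 → 1732 → 866 → 433 → 1300 → 650 → 325 → 976 → 488 → 244 → 122 → 61 → 184 → 92 → 46 → 23 → 70 → 35 → 106 → 53 → 160 → 80 → 40 → 20 → 10 → 5 → 16 → 8 → 4 → 2 → 1
Total steps = 140

140 steps


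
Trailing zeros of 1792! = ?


floor(1792/5) = 358
floor(1792/25) = 71
floor(1792/125) = 14
floor(1792/625) = 2
Total = 445

445 trailing zeros


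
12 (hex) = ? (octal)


12 (base 16) = 18 (decimal)
18 (decimal) = 22 (base 8)


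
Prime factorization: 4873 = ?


4873 / 11 = 443
443 / 443 = 1
4873 = 11 × 443


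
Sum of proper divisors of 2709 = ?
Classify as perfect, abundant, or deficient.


Proper divisors: 1, 3, 7, 9, 21, 43, 63, 129, 301, 387, 903
Sum = 1 + 3 + 7 + 9 + 21 + 43 + 63 + 129 + 301 + 387 + 903 = 1867
1867 < 2709 → deficient

s(2709) = 1867 (deficient)


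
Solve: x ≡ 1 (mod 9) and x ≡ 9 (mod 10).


M = 9*10 = 90
M1 = M/9 = 10, M2 = M/10 = 9
M1^(-1) mod 9 = 1, M2^(-1) mod 10 = 9
x = 1*10*1 + 9*9*9 = 739
739 mod 90 = 19
Check: 19 mod 9 = 1 ✓, 19 mod 10 = 9 ✓

x ≡ 19 (mod 90)


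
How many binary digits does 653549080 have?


653549080 in base 2 = 100110111101000101111000011000
Number of digits = 30

30 digits (base 2)


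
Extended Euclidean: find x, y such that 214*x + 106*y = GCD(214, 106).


Tabular extended Euclidean (each row: r = 214*s + 106*t):
r=214, s=1, t=0
r=106, s=0, t=1
q=2: r=2, s=1, t=-2   [214*(1) + 106*(-2) = 2]
q=53: r=0, s=-53, t=107   [214*(-53) + 106*(107) = 0]
GCD = 2; from the row with r=2: x=1, y=-2
Check: 214*(1) + 106*(-2) = 214 - 212 = 2

GCD = 2, x = 1, y = -2


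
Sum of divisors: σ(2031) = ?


Divisors of 2031: 1, 3, 677, 2031
Sum = 1 + 3 + 677 + 2031 = 2712

σ(2031) = 2712


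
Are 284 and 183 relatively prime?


Euclidean algorithm:
284 = 1 * 183 + 101
183 = 1 * 101 + 82
101 = 1 * 82 + 19
82 = 4 * 19 + 6
19 = 3 * 6 + 1
6 = 6 * 1 + 0
GCD(284, 183) = 1

Yes, coprime (GCD = 1)


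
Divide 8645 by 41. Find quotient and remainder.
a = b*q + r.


8645 = 41 * 210 + 35
Check: 8610 + 35 = 8645

q = 210, r = 35


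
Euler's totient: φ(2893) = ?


2893 = 11 × 263
Prime factors: 11, 263
φ(2893) = 2893 × (1-1/11) × (1-1/263)
= 2893 × 10/11 × 262/263 = 2620

φ(2893) = 2620


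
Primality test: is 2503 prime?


Check divisors up to sqrt(2503) = 50.0300
No divisors found.
2503 is prime.

Yes, 2503 is prime


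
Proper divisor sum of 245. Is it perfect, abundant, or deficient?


Proper divisors: 1, 5, 7, 35, 49
Sum = 1 + 5 + 7 + 35 + 49 = 97
97 < 245 → deficient

s(245) = 97 (deficient)


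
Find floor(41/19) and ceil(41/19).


41/19 = 2.1579
floor = 2
ceil = 3

floor = 2, ceil = 3


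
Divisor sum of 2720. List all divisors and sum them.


Divisors of 2720: 1, 2, 4, 5, 8, 10, 16, 17, 20, 32, 34, 40, 68, 80, 85, 136, 160, 170, 272, 340, 544, 680, 1360, 2720
Sum = 1 + 2 + 4 + 5 + 8 + 10 + 16 + 17 + 20 + 32 + 34 + 40 + 68 + 80 + 85 + 136 + 160 + 170 + 272 + 340 + 544 + 680 + 1360 + 2720 = 6804

σ(2720) = 6804


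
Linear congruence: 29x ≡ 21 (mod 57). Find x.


GCD(29, 57) = 1, unique solution
a^(-1) mod 57 = 2
x = 2 * 21 mod 57 = 42

x ≡ 42 (mod 57)


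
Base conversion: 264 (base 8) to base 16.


264 (base 8) = 180 (decimal)
180 (decimal) = B4 (base 16)


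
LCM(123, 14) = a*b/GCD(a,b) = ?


GCD(123, 14) = 1
LCM = 123*14/1 = 1722/1 = 1722

LCM = 1722


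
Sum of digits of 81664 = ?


8 + 1 + 6 + 6 + 4 = 25


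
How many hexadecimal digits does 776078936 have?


776078936 in base 16 = 2E420658
Number of digits = 8

8 digits (base 16)


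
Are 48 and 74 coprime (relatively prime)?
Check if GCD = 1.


Euclidean algorithm:
74 = 1 * 48 + 26
48 = 1 * 26 + 22
26 = 1 * 22 + 4
22 = 5 * 4 + 2
4 = 2 * 2 + 0
GCD(48, 74) = 2

No, not coprime (GCD = 2)


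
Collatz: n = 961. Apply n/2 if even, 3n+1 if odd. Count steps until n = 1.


961 → 2884 → 1442 → 721 → 2164 → 1082 → 541 → 1624 → 812 → 406 → 203 → 610 → 305 → 916 → 458 → 229 → 688 → 344 → 172 → 86 → 43 → 130 → 65 → 196 → 98 → 49 → 148 → 74 → 37 → 112 → 56 → 28 → 14 → 7 → 22 → 11 → 34 → 17 → 52 → 26 → 13 → 40 → 20 → 10 → 5 → 16 → 8 → 4 → 2 → 1
Total steps = 49

49 steps


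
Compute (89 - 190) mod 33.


89 - 190 = -101
-101 mod 33 = 31


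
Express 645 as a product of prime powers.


645 / 3 = 215
215 / 5 = 43
43 / 43 = 1
645 = 3 × 5 × 43


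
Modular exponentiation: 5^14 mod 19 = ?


5^1 mod 19 = 5
5^2 mod 19 = 6
5^3 mod 19 = 11
5^4 mod 19 = 17
5^5 mod 19 = 9
5^6 mod 19 = 7
5^7 mod 19 = 16
5^8 mod 19 = 4
5^9 mod 19 = 1
5^10 mod 19 = 5
5^11 mod 19 = 6
5^12 mod 19 = 11
5^13 mod 19 = 17
5^14 mod 19 = 9


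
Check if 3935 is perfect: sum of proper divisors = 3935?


Proper divisors of 3935: 1, 5, 787
Sum = 1 + 5 + 787 = 793

No, 3935 is not perfect (793 ≠ 3935)


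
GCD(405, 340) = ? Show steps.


405 = 1 * 340 + 65
340 = 5 * 65 + 15
65 = 4 * 15 + 5
15 = 3 * 5 + 0
GCD = 5


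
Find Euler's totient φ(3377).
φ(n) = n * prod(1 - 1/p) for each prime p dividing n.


3377 = 11 × 307
Prime factors: 11, 307
φ(3377) = 3377 × (1-1/11) × (1-1/307)
= 3377 × 10/11 × 306/307 = 3060

φ(3377) = 3060


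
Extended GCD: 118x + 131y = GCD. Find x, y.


Tabular extended Euclidean (each row: r = 118*s + 131*t):
r=118, s=1, t=0
r=131, s=0, t=1
q=0: r=118, s=1, t=0   [118*(1) + 131*(0) = 118]
q=1: r=13, s=-1, t=1   [118*(-1) + 131*(1) = 13]
q=9: r=1, s=10, t=-9   [118*(10) + 131*(-9) = 1]
q=13: r=0, s=-131, t=118   [118*(-131) + 131*(118) = 0]
GCD = 1; from the row with r=1: x=10, y=-9
Check: 118*(10) + 131*(-9) = 1180 - 1179 = 1

GCD = 1, x = 10, y = -9


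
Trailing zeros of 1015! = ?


floor(1015/5) = 203
floor(1015/25) = 40
floor(1015/125) = 8
floor(1015/625) = 1
Total = 252

252 trailing zeros


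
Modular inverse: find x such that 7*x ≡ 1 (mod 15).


Use the extended Euclidean algorithm on (15, 7); each row r = 15*s + 7*t:
r=15, s=1, t=0
r=7, s=0, t=1
q=2: r=1, s=1, t=-2   [15*(1) + 7*(-2) = 1]
q=7: r=0, s=-7, t=15   [15*(-7) + 7*(15) = 0]
GCD = 1 with t = -2, so 7*(-2) ≡ 1 (mod 15)
Inverse = -2 mod 15 = 13
Check: 7 * 13 = 91 ≡ 1 (mod 15)

7^(-1) ≡ 13 (mod 15)


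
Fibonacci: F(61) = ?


Sequence: 1, 1, 2, 3, 5, 8, 13, 21, 34, 55, 89, 144, 233, 377, 610, 987, 1597, 2584, 4181, 6765, 10946, 17711, 28657, 46368, 75025, 121393, 196418, 317811, 514229, 832040, 1346269, 2178309, 3524578, 5702887, 9227465, 14930352, 24157817, 39088169, 63245986, 102334155, 165580141, 267914296, 433494437, 701408733, 1134903170, 1836311903, 2971215073, 4807526976, 7778742049, 12586269025, 20365011074, 32951280099, 53316291173, 86267571272, 139583862445, 225851433717, 365435296162, 591286729879, 956722026041, 1548008755920, 2504730781961
F(61) = 2504730781961


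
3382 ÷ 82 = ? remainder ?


3382 = 82 * 41 + 20
Check: 3362 + 20 = 3382

q = 41, r = 20


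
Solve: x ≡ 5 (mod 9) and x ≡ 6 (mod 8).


M = 9*8 = 72
M1 = M/9 = 8, M2 = M/8 = 9
M1^(-1) mod 9 = 8, M2^(-1) mod 8 = 1
x = 5*8*8 + 6*9*1 = 374
374 mod 72 = 14
Check: 14 mod 9 = 5 ✓, 14 mod 8 = 6 ✓

x ≡ 14 (mod 72)


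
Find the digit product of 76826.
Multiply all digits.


7 × 6 × 8 × 2 × 6 = 4032


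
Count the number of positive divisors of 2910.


2910 = 2^1 × 3^1 × 5^1 × 97^1
d(2910) = (1+1) × (1+1) × (1+1) × (1+1) = 16

16 divisors


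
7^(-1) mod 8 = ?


Use the extended Euclidean algorithm on (8, 7); each row r = 8*s + 7*t:
r=8, s=1, t=0
r=7, s=0, t=1
q=1: r=1, s=1, t=-1   [8*(1) + 7*(-1) = 1]
q=7: r=0, s=-7, t=8   [8*(-7) + 7*(8) = 0]
GCD = 1 with t = -1, so 7*(-1) ≡ 1 (mod 8)
Inverse = -1 mod 8 = 7
Check: 7 * 7 = 49 ≡ 1 (mod 8)

7^(-1) ≡ 7 (mod 8)


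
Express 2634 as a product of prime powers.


2634 / 2 = 1317
1317 / 3 = 439
439 / 439 = 1
2634 = 2 × 3 × 439


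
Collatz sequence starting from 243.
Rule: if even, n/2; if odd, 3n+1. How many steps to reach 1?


243 → 730 → 365 → 1096 → 548 → 274 → 137 → 412 → 206 → 103 → 310 → 155 → 466 → 233 → 700 → 350 → 175 → 526 → 263 → 790 → 395 → 1186 → 593 → 1780 → 890 → 445 → 1336 → 668 → 334 → 167 → 502 → 251 → 754 → 377 → 1132 → 566 → 283 → 850 → 425 → 1276 → 638 → 319 → 958 → 479 → 1438 → 719 → 2158 → 1079 → 3238 → 1619 → 4858 → 2429 → 7288 → 3644 → 1822 → 911 → 2734 → 1367 → 4102 → 2051 → 6154 → 3077 → 9232 → 4616 → 2308 → 1154 → 577 → 1732 → 866 → 433 → 1300 → 650 → 325 → 976 → 488 → 244 → 122 → 61 → 184 → 92 → 46 → 23 → 70 → 35 → 106 → 53 → 160 → 80 → 40 → 20 → 10 → 5 → 16 → 8 → 4 → 2 → 1
Total steps = 96

96 steps


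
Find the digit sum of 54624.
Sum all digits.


5 + 4 + 6 + 2 + 4 = 21


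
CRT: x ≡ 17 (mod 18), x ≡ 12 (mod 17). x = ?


M = 18*17 = 306
M1 = M/18 = 17, M2 = M/17 = 18
M1^(-1) mod 18 = 17, M2^(-1) mod 17 = 1
x = 17*17*17 + 12*18*1 = 5129
5129 mod 306 = 233
Check: 233 mod 18 = 17 ✓, 233 mod 17 = 12 ✓

x ≡ 233 (mod 306)


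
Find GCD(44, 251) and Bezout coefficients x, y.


Tabular extended Euclidean (each row: r = 44*s + 251*t):
r=44, s=1, t=0
r=251, s=0, t=1
q=0: r=44, s=1, t=0   [44*(1) + 251*(0) = 44]
q=5: r=31, s=-5, t=1   [44*(-5) + 251*(1) = 31]
q=1: r=13, s=6, t=-1   [44*(6) + 251*(-1) = 13]
q=2: r=5, s=-17, t=3   [44*(-17) + 251*(3) = 5]
q=2: r=3, s=40, t=-7   [44*(40) + 251*(-7) = 3]
q=1: r=2, s=-57, t=10   [44*(-57) + 251*(10) = 2]
q=1: r=1, s=97, t=-17   [44*(97) + 251*(-17) = 1]
q=2: r=0, s=-251, t=44   [44*(-251) + 251*(44) = 0]
GCD = 1; from the row with r=1: x=97, y=-17
Check: 44*(97) + 251*(-17) = 4268 - 4267 = 1

GCD = 1, x = 97, y = -17


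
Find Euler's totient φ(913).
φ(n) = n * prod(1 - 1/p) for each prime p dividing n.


913 = 11 × 83
Prime factors: 11, 83
φ(913) = 913 × (1-1/11) × (1-1/83)
= 913 × 10/11 × 82/83 = 820

φ(913) = 820


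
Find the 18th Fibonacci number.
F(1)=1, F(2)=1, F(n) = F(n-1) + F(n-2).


Sequence: 1, 1, 2, 3, 5, 8, 13, 21, 34, 55, 89, 144, 233, 377, 610, 987, 1597, 2584
F(18) = 2584


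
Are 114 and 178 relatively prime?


Euclidean algorithm:
178 = 1 * 114 + 64
114 = 1 * 64 + 50
64 = 1 * 50 + 14
50 = 3 * 14 + 8
14 = 1 * 8 + 6
8 = 1 * 6 + 2
6 = 3 * 2 + 0
GCD(114, 178) = 2

No, not coprime (GCD = 2)


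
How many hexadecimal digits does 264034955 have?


264034955 in base 16 = FBCDA8B
Number of digits = 7

7 digits (base 16)


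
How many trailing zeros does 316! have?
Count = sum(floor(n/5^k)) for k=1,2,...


floor(316/5) = 63
floor(316/25) = 12
floor(316/125) = 2
Total = 77

77 trailing zeros


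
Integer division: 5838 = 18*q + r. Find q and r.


5838 = 18 * 324 + 6
Check: 5832 + 6 = 5838

q = 324, r = 6


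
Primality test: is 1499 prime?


Check divisors up to sqrt(1499) = 38.7169
No divisors found.
1499 is prime.

Yes, 1499 is prime


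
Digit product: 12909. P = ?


1 × 2 × 9 × 0 × 9 = 0


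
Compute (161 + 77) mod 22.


161 + 77 = 238
238 mod 22 = 18


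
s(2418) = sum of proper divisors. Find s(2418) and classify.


Proper divisors: 1, 2, 3, 6, 13, 26, 31, 39, 62, 78, 93, 186, 403, 806, 1209
Sum = 1 + 2 + 3 + 6 + 13 + 26 + 31 + 39 + 62 + 78 + 93 + 186 + 403 + 806 + 1209 = 2958
2958 > 2418 → abundant

s(2418) = 2958 (abundant)


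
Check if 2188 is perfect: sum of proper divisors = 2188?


Proper divisors of 2188: 1, 2, 4, 547, 1094
Sum = 1 + 2 + 4 + 547 + 1094 = 1648

No, 2188 is not perfect (1648 ≠ 2188)


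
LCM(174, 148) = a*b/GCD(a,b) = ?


GCD(174, 148) = 2
LCM = 174*148/2 = 25752/2 = 12876

LCM = 12876


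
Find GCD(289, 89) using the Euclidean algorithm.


289 = 3 * 89 + 22
89 = 4 * 22 + 1
22 = 22 * 1 + 0
GCD = 1


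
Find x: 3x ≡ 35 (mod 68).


GCD(3, 68) = 1, unique solution
a^(-1) mod 68 = 23
x = 23 * 35 mod 68 = 57

x ≡ 57 (mod 68)


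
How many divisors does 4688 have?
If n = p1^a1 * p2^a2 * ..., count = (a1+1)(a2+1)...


4688 = 2^4 × 293^1
d(4688) = (4+1) × (1+1) = 10

10 divisors


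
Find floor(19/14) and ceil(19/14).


19/14 = 1.3571
floor = 1
ceil = 2

floor = 1, ceil = 2


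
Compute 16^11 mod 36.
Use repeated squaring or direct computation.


16^1 mod 36 = 16
16^2 mod 36 = 4
16^3 mod 36 = 28
16^4 mod 36 = 16
16^5 mod 36 = 4
16^6 mod 36 = 28
16^7 mod 36 = 16
16^8 mod 36 = 4
16^9 mod 36 = 28
16^10 mod 36 = 16
16^11 mod 36 = 4


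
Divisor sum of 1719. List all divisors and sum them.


Divisors of 1719: 1, 3, 9, 191, 573, 1719
Sum = 1 + 3 + 9 + 191 + 573 + 1719 = 2496

σ(1719) = 2496


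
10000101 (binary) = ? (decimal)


10000101 (base 2) = 133 (decimal)
133 (decimal) = 133 (base 10)


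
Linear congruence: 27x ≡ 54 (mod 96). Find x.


GCD(27, 96) = 3 divides 54
Divide: 9x ≡ 18 (mod 32)
x ≡ 2 (mod 32)


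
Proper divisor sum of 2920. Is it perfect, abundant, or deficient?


Proper divisors: 1, 2, 4, 5, 8, 10, 20, 40, 73, 146, 292, 365, 584, 730, 1460
Sum = 1 + 2 + 4 + 5 + 8 + 10 + 20 + 40 + 73 + 146 + 292 + 365 + 584 + 730 + 1460 = 3740
3740 > 2920 → abundant

s(2920) = 3740 (abundant)


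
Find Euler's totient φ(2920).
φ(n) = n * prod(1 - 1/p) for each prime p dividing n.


2920 = 2^3 × 5 × 73
Prime factors: 2, 5, 73
φ(2920) = 2920 × (1-1/2) × (1-1/5) × (1-1/73)
= 2920 × 1/2 × 4/5 × 72/73 = 1152

φ(2920) = 1152


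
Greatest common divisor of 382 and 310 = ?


382 = 1 * 310 + 72
310 = 4 * 72 + 22
72 = 3 * 22 + 6
22 = 3 * 6 + 4
6 = 1 * 4 + 2
4 = 2 * 2 + 0
GCD = 2


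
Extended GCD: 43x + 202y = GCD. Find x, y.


Tabular extended Euclidean (each row: r = 43*s + 202*t):
r=43, s=1, t=0
r=202, s=0, t=1
q=0: r=43, s=1, t=0   [43*(1) + 202*(0) = 43]
q=4: r=30, s=-4, t=1   [43*(-4) + 202*(1) = 30]
q=1: r=13, s=5, t=-1   [43*(5) + 202*(-1) = 13]
q=2: r=4, s=-14, t=3   [43*(-14) + 202*(3) = 4]
q=3: r=1, s=47, t=-10   [43*(47) + 202*(-10) = 1]
q=4: r=0, s=-202, t=43   [43*(-202) + 202*(43) = 0]
GCD = 1; from the row with r=1: x=47, y=-10
Check: 43*(47) + 202*(-10) = 2021 - 2020 = 1

GCD = 1, x = 47, y = -10


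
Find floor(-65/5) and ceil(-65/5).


-65/5 = -13.0000
floor = -13
ceil = -13

floor = -13, ceil = -13


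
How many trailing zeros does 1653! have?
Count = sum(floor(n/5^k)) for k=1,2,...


floor(1653/5) = 330
floor(1653/25) = 66
floor(1653/125) = 13
floor(1653/625) = 2
Total = 411

411 trailing zeros


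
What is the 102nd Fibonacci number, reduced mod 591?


F(k) mod 591 for k=1..102:
1, 1, 2, 3, 5, 8, 13, 21, 34, 55, 89, 144, 233, 377, 19, 396, 415, 220, 44, 264, 308, 572, 289, 270, 559, 238, 206, 444, 59, 503, 562, 474, 445, 328, 182, 510, 101, 20, 121, 141, 262, 403, 74, 477, 551, 437, 397, 243, 49, 292, 341, 42, 383, 425, 217, 51, 268, 319, 587, 315, 311, 35, 346, 381, 136, 517, 62, 579, 50, 38, 88, 126, 214, 340, 554, 303, 266, 569, 244, 222, 466, 97, 563, 69, 41, 110, 151, 261, 412, 82, 494, 576, 479, 464, 352, 225, 577, 211, 197, 408, 14, 422
F(102) mod 591 = 422


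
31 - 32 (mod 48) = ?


31 - 32 = -1
-1 mod 48 = 47


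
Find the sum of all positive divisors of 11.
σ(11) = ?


Divisors of 11: 1, 11
Sum = 1 + 11 = 12

σ(11) = 12


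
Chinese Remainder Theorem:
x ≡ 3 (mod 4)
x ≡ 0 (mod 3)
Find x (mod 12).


M = 4*3 = 12
M1 = M/4 = 3, M2 = M/3 = 4
M1^(-1) mod 4 = 3, M2^(-1) mod 3 = 1
x = 3*3*3 + 0*4*1 = 27
27 mod 12 = 3
Check: 3 mod 4 = 3 ✓, 3 mod 3 = 0 ✓

x ≡ 3 (mod 12)


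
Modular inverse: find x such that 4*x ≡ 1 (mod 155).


Use the extended Euclidean algorithm on (155, 4); each row r = 155*s + 4*t:
r=155, s=1, t=0
r=4, s=0, t=1
q=38: r=3, s=1, t=-38   [155*(1) + 4*(-38) = 3]
q=1: r=1, s=-1, t=39   [155*(-1) + 4*(39) = 1]
q=3: r=0, s=4, t=-155   [155*(4) + 4*(-155) = 0]
GCD = 1 with t = 39, so 4*(39) ≡ 1 (mod 155)
Inverse = 39 mod 155 = 39
Check: 4 * 39 = 156 ≡ 1 (mod 155)

4^(-1) ≡ 39 (mod 155)


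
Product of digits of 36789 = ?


3 × 6 × 7 × 8 × 9 = 9072


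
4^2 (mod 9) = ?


4^1 mod 9 = 4
4^2 mod 9 = 7


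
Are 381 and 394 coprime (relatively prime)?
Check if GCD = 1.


Euclidean algorithm:
394 = 1 * 381 + 13
381 = 29 * 13 + 4
13 = 3 * 4 + 1
4 = 4 * 1 + 0
GCD(381, 394) = 1

Yes, coprime (GCD = 1)


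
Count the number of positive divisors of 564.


564 = 2^2 × 3^1 × 47^1
d(564) = (2+1) × (1+1) × (1+1) = 12

12 divisors


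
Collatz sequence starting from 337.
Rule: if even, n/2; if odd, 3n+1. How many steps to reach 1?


337 → 1012 → 506 → 253 → 760 → 380 → 190 → 95 → 286 → 143 → 430 → 215 → 646 → 323 → 970 → 485 → 1456 → 728 → 364 → 182 → 91 → 274 → 137 → 412 → 206 → 103 → 310 → 155 → 466 → 233 → 700 → 350 → 175 → 526 → 263 → 790 → 395 → 1186 → 593 → 1780 → 890 → 445 → 1336 → 668 → 334 → 167 → 502 → 251 → 754 → 377 → 1132 → 566 → 283 → 850 → 425 → 1276 → 638 → 319 → 958 → 479 → 1438 → 719 → 2158 → 1079 → 3238 → 1619 → 4858 → 2429 → 7288 → 3644 → 1822 → 911 → 2734 → 1367 → 4102 → 2051 → 6154 → 3077 → 9232 → 4616 → 2308 → 1154 → 577 → 1732 → 866 → 433 → 1300 → 650 → 325 → 976 → 488 → 244 → 122 → 61 → 184 → 92 → 46 → 23 → 70 → 35 → 106 → 53 → 160 → 80 → 40 → 20 → 10 → 5 → 16 → 8 → 4 → 2 → 1
Total steps = 112

112 steps


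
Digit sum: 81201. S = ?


8 + 1 + 2 + 0 + 1 = 12


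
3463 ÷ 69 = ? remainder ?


3463 = 69 * 50 + 13
Check: 3450 + 13 = 3463

q = 50, r = 13


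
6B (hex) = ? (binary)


6B (base 16) = 107 (decimal)
107 (decimal) = 1101011 (base 2)


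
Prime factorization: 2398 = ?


2398 / 2 = 1199
1199 / 11 = 109
109 / 109 = 1
2398 = 2 × 11 × 109


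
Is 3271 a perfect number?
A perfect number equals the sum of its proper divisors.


Proper divisors of 3271: 1
Sum = 1 = 1

No, 3271 is not perfect (1 ≠ 3271)


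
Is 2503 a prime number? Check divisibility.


Check divisors up to sqrt(2503) = 50.0300
No divisors found.
2503 is prime.

Yes, 2503 is prime


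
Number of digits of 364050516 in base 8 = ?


364050516 in base 8 = 2554574124
Number of digits = 10

10 digits (base 8)


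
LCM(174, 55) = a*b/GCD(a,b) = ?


GCD(174, 55) = 1
LCM = 174*55/1 = 9570/1 = 9570

LCM = 9570


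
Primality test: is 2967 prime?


2967 / 3 = 989 (exact division)
2967 is NOT prime.

No, 2967 is not prime


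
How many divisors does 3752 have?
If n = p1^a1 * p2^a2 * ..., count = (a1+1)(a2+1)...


3752 = 2^3 × 7^1 × 67^1
d(3752) = (3+1) × (1+1) × (1+1) = 16

16 divisors


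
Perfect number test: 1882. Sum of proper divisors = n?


Proper divisors of 1882: 1, 2, 941
Sum = 1 + 2 + 941 = 944

No, 1882 is not perfect (944 ≠ 1882)


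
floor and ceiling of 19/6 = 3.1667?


19/6 = 3.1667
floor = 3
ceil = 4

floor = 3, ceil = 4


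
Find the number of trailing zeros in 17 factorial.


floor(17/5) = 3
Total = 3

3 trailing zeros


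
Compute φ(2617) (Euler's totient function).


2617 = 2617
Prime factors: 2617
φ(2617) = 2617 × (1-1/2617)
= 2617 × 2616/2617 = 2616

φ(2617) = 2616


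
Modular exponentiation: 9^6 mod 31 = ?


9^1 mod 31 = 9
9^2 mod 31 = 19
9^3 mod 31 = 16
9^4 mod 31 = 20
9^5 mod 31 = 25
9^6 mod 31 = 8


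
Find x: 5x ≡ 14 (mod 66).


GCD(5, 66) = 1, unique solution
a^(-1) mod 66 = 53
x = 53 * 14 mod 66 = 16

x ≡ 16 (mod 66)


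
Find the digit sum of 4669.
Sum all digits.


4 + 6 + 6 + 9 = 25


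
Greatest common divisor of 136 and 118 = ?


136 = 1 * 118 + 18
118 = 6 * 18 + 10
18 = 1 * 10 + 8
10 = 1 * 8 + 2
8 = 4 * 2 + 0
GCD = 2


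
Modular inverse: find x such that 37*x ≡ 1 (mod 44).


Use the extended Euclidean algorithm on (44, 37); each row r = 44*s + 37*t:
r=44, s=1, t=0
r=37, s=0, t=1
q=1: r=7, s=1, t=-1   [44*(1) + 37*(-1) = 7]
q=5: r=2, s=-5, t=6   [44*(-5) + 37*(6) = 2]
q=3: r=1, s=16, t=-19   [44*(16) + 37*(-19) = 1]
q=2: r=0, s=-37, t=44   [44*(-37) + 37*(44) = 0]
GCD = 1 with t = -19, so 37*(-19) ≡ 1 (mod 44)
Inverse = -19 mod 44 = 25
Check: 37 * 25 = 925 ≡ 1 (mod 44)

37^(-1) ≡ 25 (mod 44)


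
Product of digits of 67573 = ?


6 × 7 × 5 × 7 × 3 = 4410


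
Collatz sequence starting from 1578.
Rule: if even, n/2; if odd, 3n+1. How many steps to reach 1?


1578 → 789 → 2368 → 1184 → 592 → 296 → 148 → 74 → 37 → 112 → 56 → 28 → 14 → 7 → 22 → 11 → 34 → 17 → 52 → 26 → 13 → 40 → 20 → 10 → 5 → 16 → 8 → 4 → 2 → 1
Total steps = 29

29 steps


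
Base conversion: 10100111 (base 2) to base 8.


10100111 (base 2) = 167 (decimal)
167 (decimal) = 247 (base 8)


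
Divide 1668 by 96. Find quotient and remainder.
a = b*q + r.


1668 = 96 * 17 + 36
Check: 1632 + 36 = 1668

q = 17, r = 36


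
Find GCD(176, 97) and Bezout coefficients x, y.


Tabular extended Euclidean (each row: r = 176*s + 97*t):
r=176, s=1, t=0
r=97, s=0, t=1
q=1: r=79, s=1, t=-1   [176*(1) + 97*(-1) = 79]
q=1: r=18, s=-1, t=2   [176*(-1) + 97*(2) = 18]
q=4: r=7, s=5, t=-9   [176*(5) + 97*(-9) = 7]
q=2: r=4, s=-11, t=20   [176*(-11) + 97*(20) = 4]
q=1: r=3, s=16, t=-29   [176*(16) + 97*(-29) = 3]
q=1: r=1, s=-27, t=49   [176*(-27) + 97*(49) = 1]
q=3: r=0, s=97, t=-176   [176*(97) + 97*(-176) = 0]
GCD = 1; from the row with r=1: x=-27, y=49
Check: 176*(-27) + 97*(49) = -4752 + 4753 = 1

GCD = 1, x = -27, y = 49


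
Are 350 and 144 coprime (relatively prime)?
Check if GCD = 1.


Euclidean algorithm:
350 = 2 * 144 + 62
144 = 2 * 62 + 20
62 = 3 * 20 + 2
20 = 10 * 2 + 0
GCD(350, 144) = 2

No, not coprime (GCD = 2)


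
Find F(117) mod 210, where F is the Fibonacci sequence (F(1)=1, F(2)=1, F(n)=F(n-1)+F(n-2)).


F(k) mod 210 for k=1..117:
1, 1, 2, 3, 5, 8, 13, 21, 34, 55, 89, 144, 23, 167, 190, 147, 127, 64, 191, 45, 26, 71, 97, 168, 55, 13, 68, 81, 149, 20, 169, 189, 148, 127, 65, 192, 47, 29, 76, 105, 181, 76, 47, 123, 170, 83, 43, 126, 169, 85, 44, 129, 173, 92, 55, 147, 202, 139, 131, 60, 191, 41, 22, 63, 85, 148, 23, 171, 194, 155, 139, 84, 13, 97, 110, 207, 107, 104, 1, 105, 106, 1, 107, 108, 5, 113, 118, 21, 139, 160, 89, 39, 128, 167, 85, 42, 127, 169, 86, 45, 131, 176, 97, 63, 160, 13, 173, 186, 149, 125, 64, 189, 43, 22, 65, 87, 152
F(117) mod 210 = 152


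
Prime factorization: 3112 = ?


3112 / 2 = 1556
1556 / 2 = 778
778 / 2 = 389
389 / 389 = 1
3112 = 2^3 × 389


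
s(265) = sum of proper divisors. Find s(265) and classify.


Proper divisors: 1, 5, 53
Sum = 1 + 5 + 53 = 59
59 < 265 → deficient

s(265) = 59 (deficient)


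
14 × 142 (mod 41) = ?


14 × 142 = 1988
1988 mod 41 = 20


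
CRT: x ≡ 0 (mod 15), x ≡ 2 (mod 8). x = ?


M = 15*8 = 120
M1 = M/15 = 8, M2 = M/8 = 15
M1^(-1) mod 15 = 2, M2^(-1) mod 8 = 7
x = 0*8*2 + 2*15*7 = 210
210 mod 120 = 90
Check: 90 mod 15 = 0 ✓, 90 mod 8 = 2 ✓

x ≡ 90 (mod 120)


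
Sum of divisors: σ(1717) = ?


Divisors of 1717: 1, 17, 101, 1717
Sum = 1 + 17 + 101 + 1717 = 1836

σ(1717) = 1836


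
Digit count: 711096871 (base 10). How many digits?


711096871 has 9 digits in base 10
floor(log10(711096871)) + 1 = floor(8.8519) + 1 = 9

9 digits (base 10)


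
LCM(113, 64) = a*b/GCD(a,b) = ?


GCD(113, 64) = 1
LCM = 113*64/1 = 7232/1 = 7232

LCM = 7232


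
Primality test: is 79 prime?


Check divisors up to sqrt(79) = 8.8882
No divisors found.
79 is prime.

Yes, 79 is prime


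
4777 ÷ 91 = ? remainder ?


4777 = 91 * 52 + 45
Check: 4732 + 45 = 4777

q = 52, r = 45


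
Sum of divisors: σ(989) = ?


Divisors of 989: 1, 23, 43, 989
Sum = 1 + 23 + 43 + 989 = 1056

σ(989) = 1056


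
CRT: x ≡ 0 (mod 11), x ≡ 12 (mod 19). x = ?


M = 11*19 = 209
M1 = M/11 = 19, M2 = M/19 = 11
M1^(-1) mod 11 = 7, M2^(-1) mod 19 = 7
x = 0*19*7 + 12*11*7 = 924
924 mod 209 = 88
Check: 88 mod 11 = 0 ✓, 88 mod 19 = 12 ✓

x ≡ 88 (mod 209)


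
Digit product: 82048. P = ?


8 × 2 × 0 × 4 × 8 = 0


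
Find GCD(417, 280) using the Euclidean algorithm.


417 = 1 * 280 + 137
280 = 2 * 137 + 6
137 = 22 * 6 + 5
6 = 1 * 5 + 1
5 = 5 * 1 + 0
GCD = 1


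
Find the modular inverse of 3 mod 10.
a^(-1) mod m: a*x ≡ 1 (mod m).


Use the extended Euclidean algorithm on (10, 3); each row r = 10*s + 3*t:
r=10, s=1, t=0
r=3, s=0, t=1
q=3: r=1, s=1, t=-3   [10*(1) + 3*(-3) = 1]
q=3: r=0, s=-3, t=10   [10*(-3) + 3*(10) = 0]
GCD = 1 with t = -3, so 3*(-3) ≡ 1 (mod 10)
Inverse = -3 mod 10 = 7
Check: 3 * 7 = 21 ≡ 1 (mod 10)

3^(-1) ≡ 7 (mod 10)


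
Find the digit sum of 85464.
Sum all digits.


8 + 5 + 4 + 6 + 4 = 27


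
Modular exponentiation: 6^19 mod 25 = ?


6^1 mod 25 = 6
6^2 mod 25 = 11
6^3 mod 25 = 16
6^4 mod 25 = 21
6^5 mod 25 = 1
6^6 mod 25 = 6
6^7 mod 25 = 11
6^8 mod 25 = 16
6^9 mod 25 = 21
6^10 mod 25 = 1
6^11 mod 25 = 6
6^12 mod 25 = 11
6^13 mod 25 = 16
6^14 mod 25 = 21
6^15 mod 25 = 1
6^16 mod 25 = 6
6^17 mod 25 = 11
6^18 mod 25 = 16
6^19 mod 25 = 21


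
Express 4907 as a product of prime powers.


4907 / 7 = 701
701 / 701 = 1
4907 = 7 × 701


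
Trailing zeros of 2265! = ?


floor(2265/5) = 453
floor(2265/25) = 90
floor(2265/125) = 18
floor(2265/625) = 3
Total = 564

564 trailing zeros


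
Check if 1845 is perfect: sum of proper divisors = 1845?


Proper divisors of 1845: 1, 3, 5, 9, 15, 41, 45, 123, 205, 369, 615
Sum = 1 + 3 + 5 + 9 + 15 + 41 + 45 + 123 + 205 + 369 + 615 = 1431

No, 1845 is not perfect (1431 ≠ 1845)


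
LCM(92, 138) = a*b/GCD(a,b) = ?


GCD(92, 138) = 46
LCM = 92*138/46 = 12696/46 = 276

LCM = 276


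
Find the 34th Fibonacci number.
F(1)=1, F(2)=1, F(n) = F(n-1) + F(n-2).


Sequence: 1, 1, 2, 3, 5, 8, 13, 21, 34, 55, 89, 144, 233, 377, 610, 987, 1597, 2584, 4181, 6765, 10946, 17711, 28657, 46368, 75025, 121393, 196418, 317811, 514229, 832040, 1346269, 2178309, 3524578, 5702887
F(34) = 5702887


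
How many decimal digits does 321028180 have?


321028180 has 9 digits in base 10
floor(log10(321028180)) + 1 = floor(8.5065) + 1 = 9

9 digits (base 10)


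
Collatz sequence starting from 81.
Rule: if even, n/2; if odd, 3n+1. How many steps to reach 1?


81 → 244 → 122 → 61 → 184 → 92 → 46 → 23 → 70 → 35 → 106 → 53 → 160 → 80 → 40 → 20 → 10 → 5 → 16 → 8 → 4 → 2 → 1
Total steps = 22

22 steps


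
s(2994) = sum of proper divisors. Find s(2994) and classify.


Proper divisors: 1, 2, 3, 6, 499, 998, 1497
Sum = 1 + 2 + 3 + 6 + 499 + 998 + 1497 = 3006
3006 > 2994 → abundant

s(2994) = 3006 (abundant)


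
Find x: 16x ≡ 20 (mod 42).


GCD(16, 42) = 2 divides 20
Divide: 8x ≡ 10 (mod 21)
x ≡ 17 (mod 21)


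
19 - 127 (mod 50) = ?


19 - 127 = -108
-108 mod 50 = 42


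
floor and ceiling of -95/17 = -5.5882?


-95/17 = -5.5882
floor = -6
ceil = -5

floor = -6, ceil = -5


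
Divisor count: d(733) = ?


733 = 733^1
d(733) = (1+1) = 2

2 divisors


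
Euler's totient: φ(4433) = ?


4433 = 11 × 13 × 31
Prime factors: 11, 13, 31
φ(4433) = 4433 × (1-1/11) × (1-1/13) × (1-1/31)
= 4433 × 10/11 × 12/13 × 30/31 = 3600

φ(4433) = 3600


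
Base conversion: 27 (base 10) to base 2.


27 (base 10) = 27 (decimal)
27 (decimal) = 11011 (base 2)


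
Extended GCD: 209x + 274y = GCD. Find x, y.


Tabular extended Euclidean (each row: r = 209*s + 274*t):
r=209, s=1, t=0
r=274, s=0, t=1
q=0: r=209, s=1, t=0   [209*(1) + 274*(0) = 209]
q=1: r=65, s=-1, t=1   [209*(-1) + 274*(1) = 65]
q=3: r=14, s=4, t=-3   [209*(4) + 274*(-3) = 14]
q=4: r=9, s=-17, t=13   [209*(-17) + 274*(13) = 9]
q=1: r=5, s=21, t=-16   [209*(21) + 274*(-16) = 5]
q=1: r=4, s=-38, t=29   [209*(-38) + 274*(29) = 4]
q=1: r=1, s=59, t=-45   [209*(59) + 274*(-45) = 1]
q=4: r=0, s=-274, t=209   [209*(-274) + 274*(209) = 0]
GCD = 1; from the row with r=1: x=59, y=-45
Check: 209*(59) + 274*(-45) = 12331 - 12330 = 1

GCD = 1, x = 59, y = -45


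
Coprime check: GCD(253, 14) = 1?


Euclidean algorithm:
253 = 18 * 14 + 1
14 = 14 * 1 + 0
GCD(253, 14) = 1

Yes, coprime (GCD = 1)


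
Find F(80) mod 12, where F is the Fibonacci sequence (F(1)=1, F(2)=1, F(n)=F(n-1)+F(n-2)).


F(k) mod 12 for k=1..80:
1, 1, 2, 3, 5, 8, 1, 9, 10, 7, 5, 0, 5, 5, 10, 3, 1, 4, 5, 9, 2, 11, 1, 0, 1, 1, 2, 3, 5, 8, 1, 9, 10, 7, 5, 0, 5, 5, 10, 3, 1, 4, 5, 9, 2, 11, 1, 0, 1, 1, 2, 3, 5, 8, 1, 9, 10, 7, 5, 0, 5, 5, 10, 3, 1, 4, 5, 9, 2, 11, 1, 0, 1, 1, 2, 3, 5, 8, 1, 9
F(80) mod 12 = 9


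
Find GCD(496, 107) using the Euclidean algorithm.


496 = 4 * 107 + 68
107 = 1 * 68 + 39
68 = 1 * 39 + 29
39 = 1 * 29 + 10
29 = 2 * 10 + 9
10 = 1 * 9 + 1
9 = 9 * 1 + 0
GCD = 1


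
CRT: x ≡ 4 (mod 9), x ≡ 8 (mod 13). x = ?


M = 9*13 = 117
M1 = M/9 = 13, M2 = M/13 = 9
M1^(-1) mod 9 = 7, M2^(-1) mod 13 = 3
x = 4*13*7 + 8*9*3 = 580
580 mod 117 = 112
Check: 112 mod 9 = 4 ✓, 112 mod 13 = 8 ✓

x ≡ 112 (mod 117)


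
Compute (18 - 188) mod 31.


18 - 188 = -170
-170 mod 31 = 16


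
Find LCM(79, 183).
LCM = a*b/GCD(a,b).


GCD(79, 183) = 1
LCM = 79*183/1 = 14457/1 = 14457

LCM = 14457


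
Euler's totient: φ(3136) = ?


3136 = 2^6 × 7^2
Prime factors: 2, 7
φ(3136) = 3136 × (1-1/2) × (1-1/7)
= 3136 × 1/2 × 6/7 = 1344

φ(3136) = 1344


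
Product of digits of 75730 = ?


7 × 5 × 7 × 3 × 0 = 0


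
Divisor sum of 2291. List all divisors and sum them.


Divisors of 2291: 1, 29, 79, 2291
Sum = 1 + 29 + 79 + 2291 = 2400

σ(2291) = 2400


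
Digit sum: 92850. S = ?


9 + 2 + 8 + 5 + 0 = 24


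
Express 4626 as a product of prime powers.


4626 / 2 = 2313
2313 / 3 = 771
771 / 3 = 257
257 / 257 = 1
4626 = 2 × 3^2 × 257


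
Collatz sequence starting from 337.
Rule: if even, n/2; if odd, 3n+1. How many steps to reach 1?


337 → 1012 → 506 → 253 → 760 → 380 → 190 → 95 → 286 → 143 → 430 → 215 → 646 → 323 → 970 → 485 → 1456 → 728 → 364 → 182 → 91 → 274 → 137 → 412 → 206 → 103 → 310 → 155 → 466 → 233 → 700 → 350 → 175 → 526 → 263 → 790 → 395 → 1186 → 593 → 1780 → 890 → 445 → 1336 → 668 → 334 → 167 → 502 → 251 → 754 → 377 → 1132 → 566 → 283 → 850 → 425 → 1276 → 638 → 319 → 958 → 479 → 1438 → 719 → 2158 → 1079 → 3238 → 1619 → 4858 → 2429 → 7288 → 3644 → 1822 → 911 → 2734 → 1367 → 4102 → 2051 → 6154 → 3077 → 9232 → 4616 → 2308 → 1154 → 577 → 1732 → 866 → 433 → 1300 → 650 → 325 → 976 → 488 → 244 → 122 → 61 → 184 → 92 → 46 → 23 → 70 → 35 → 106 → 53 → 160 → 80 → 40 → 20 → 10 → 5 → 16 → 8 → 4 → 2 → 1
Total steps = 112

112 steps


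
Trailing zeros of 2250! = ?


floor(2250/5) = 450
floor(2250/25) = 90
floor(2250/125) = 18
floor(2250/625) = 3
Total = 561

561 trailing zeros


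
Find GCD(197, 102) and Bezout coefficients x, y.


Tabular extended Euclidean (each row: r = 197*s + 102*t):
r=197, s=1, t=0
r=102, s=0, t=1
q=1: r=95, s=1, t=-1   [197*(1) + 102*(-1) = 95]
q=1: r=7, s=-1, t=2   [197*(-1) + 102*(2) = 7]
q=13: r=4, s=14, t=-27   [197*(14) + 102*(-27) = 4]
q=1: r=3, s=-15, t=29   [197*(-15) + 102*(29) = 3]
q=1: r=1, s=29, t=-56   [197*(29) + 102*(-56) = 1]
q=3: r=0, s=-102, t=197   [197*(-102) + 102*(197) = 0]
GCD = 1; from the row with r=1: x=29, y=-56
Check: 197*(29) + 102*(-56) = 5713 - 5712 = 1

GCD = 1, x = 29, y = -56


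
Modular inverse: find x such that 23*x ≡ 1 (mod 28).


Use the extended Euclidean algorithm on (28, 23); each row r = 28*s + 23*t:
r=28, s=1, t=0
r=23, s=0, t=1
q=1: r=5, s=1, t=-1   [28*(1) + 23*(-1) = 5]
q=4: r=3, s=-4, t=5   [28*(-4) + 23*(5) = 3]
q=1: r=2, s=5, t=-6   [28*(5) + 23*(-6) = 2]
q=1: r=1, s=-9, t=11   [28*(-9) + 23*(11) = 1]
q=2: r=0, s=23, t=-28   [28*(23) + 23*(-28) = 0]
GCD = 1 with t = 11, so 23*(11) ≡ 1 (mod 28)
Inverse = 11 mod 28 = 11
Check: 23 * 11 = 253 ≡ 1 (mod 28)

23^(-1) ≡ 11 (mod 28)


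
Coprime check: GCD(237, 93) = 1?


Euclidean algorithm:
237 = 2 * 93 + 51
93 = 1 * 51 + 42
51 = 1 * 42 + 9
42 = 4 * 9 + 6
9 = 1 * 6 + 3
6 = 2 * 3 + 0
GCD(237, 93) = 3

No, not coprime (GCD = 3)


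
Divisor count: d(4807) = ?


4807 = 11^1 × 19^1 × 23^1
d(4807) = (1+1) × (1+1) × (1+1) = 8

8 divisors


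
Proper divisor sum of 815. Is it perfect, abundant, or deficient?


Proper divisors: 1, 5, 163
Sum = 1 + 5 + 163 = 169
169 < 815 → deficient

s(815) = 169 (deficient)


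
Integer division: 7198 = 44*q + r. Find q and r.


7198 = 44 * 163 + 26
Check: 7172 + 26 = 7198

q = 163, r = 26


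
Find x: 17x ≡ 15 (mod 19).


GCD(17, 19) = 1, unique solution
a^(-1) mod 19 = 9
x = 9 * 15 mod 19 = 2

x ≡ 2 (mod 19)


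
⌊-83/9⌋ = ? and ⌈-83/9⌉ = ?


-83/9 = -9.2222
floor = -10
ceil = -9

floor = -10, ceil = -9


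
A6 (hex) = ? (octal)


A6 (base 16) = 166 (decimal)
166 (decimal) = 246 (base 8)


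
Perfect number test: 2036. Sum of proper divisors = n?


Proper divisors of 2036: 1, 2, 4, 509, 1018
Sum = 1 + 2 + 4 + 509 + 1018 = 1534

No, 2036 is not perfect (1534 ≠ 2036)


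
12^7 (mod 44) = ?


12^1 mod 44 = 12
12^2 mod 44 = 12
12^3 mod 44 = 12
12^4 mod 44 = 12
12^5 mod 44 = 12
12^6 mod 44 = 12
12^7 mod 44 = 12
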